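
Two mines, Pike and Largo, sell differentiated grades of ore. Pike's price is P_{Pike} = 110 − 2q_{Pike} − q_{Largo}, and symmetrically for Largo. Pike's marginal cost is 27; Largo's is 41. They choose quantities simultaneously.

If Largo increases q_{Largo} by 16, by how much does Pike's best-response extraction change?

Mine Pike's profit: π = q_{Pike}(110 − 2q_{Pike} − q_{Largo}) − 27q_{Pike}.
∂π/∂q_{Pike} = 83 − 4q_{Pike} − q_{Largo} = 0 ⇒ q_{Pike} = 20.75 − 0.25q_{Largo}.
The reaction-function slope is −0.25, so a 16-unit rise in q_{Largo} moves q_{Pike} by −0.25 × 16 = −4. Pike's best response falls — the actions are strategic substitutes.

-4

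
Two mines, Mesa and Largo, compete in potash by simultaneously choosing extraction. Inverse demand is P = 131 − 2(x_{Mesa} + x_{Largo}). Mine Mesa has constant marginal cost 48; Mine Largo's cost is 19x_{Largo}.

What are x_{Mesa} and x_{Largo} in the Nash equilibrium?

9, 23.5

Mine Mesa's profit: π = x_{Mesa}(131 − 2(x_{Mesa} + x_{Largo})) − 48x_{Mesa}.
∂π/∂x_{Mesa} = 83 − 4x_{Mesa} − 2x_{Largo} = 0, so x_{Mesa} = 20.75 − 0.5x_{Largo}.
By the same steps for Largo: x_{Largo} = 28 − 0.5x_{Mesa}.
Substituting the second reaction function into the first: x_{Mesa} = 20.75 − 0.5(28 − 0.5x_{Mesa}), which gives 0.75x_{Mesa} = 6.75 ⇒ x_{Mesa} = 9.
Then x_{Largo} = 28 − 0.5·9 = 23.5.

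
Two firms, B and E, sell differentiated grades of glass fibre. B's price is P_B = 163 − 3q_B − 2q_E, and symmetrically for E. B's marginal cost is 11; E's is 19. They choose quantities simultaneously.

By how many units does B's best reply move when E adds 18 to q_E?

Firm B's profit: π = q_B(163 − 3q_B − 2q_E) − 11q_B.
∂π/∂q_B = 152 − 6q_B − 2q_E = 0 ⇒ q_B = 76/3 − (1/3)q_E.
The reaction-function slope is −1/3, so an 18-unit rise in q_E moves q_B by −1/3 × 18 = −6. B's best response falls — the actions are strategic substitutes.

-6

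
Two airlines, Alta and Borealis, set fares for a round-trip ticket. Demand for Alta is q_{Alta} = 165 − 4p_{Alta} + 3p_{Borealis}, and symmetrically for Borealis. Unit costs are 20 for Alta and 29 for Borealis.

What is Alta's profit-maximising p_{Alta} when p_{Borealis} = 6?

32.875

Alta's profit: π = (p_{Alta} − 20)(165 − 4p_{Alta} + 3p_{Borealis}).
∂π/∂p_{Alta} = 245 − 8p_{Alta} + 3p_{Borealis} = 0 ⇒ p_{Alta} = 30.625 + 0.375p_{Borealis}.
At p_{Borealis} = 6: p_{Alta} = 30.625 + 0.375·6 = 32.875.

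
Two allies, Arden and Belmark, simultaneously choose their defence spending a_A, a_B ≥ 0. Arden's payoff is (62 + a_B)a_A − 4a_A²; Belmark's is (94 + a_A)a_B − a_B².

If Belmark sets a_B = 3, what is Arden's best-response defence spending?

Expanding Arden's payoff: 62a_A + a_Ba_A − 4a_A².
∂π/∂a_A = 62 + a_B − 8a_A = 0, so a_A = 7.75 + 0.125a_B.
At a_B = 3: a_A = 7.75 + 0.125·3 = 8.125.

8.125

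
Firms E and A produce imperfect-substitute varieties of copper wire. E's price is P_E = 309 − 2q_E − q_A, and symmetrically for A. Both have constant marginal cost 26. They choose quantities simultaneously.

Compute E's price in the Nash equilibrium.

Firm E's profit: π = q_E(309 − 2q_E − q_A) − 26q_E.
∂π/∂q_E = 283 − 4q_E − q_A = 0 ⇒ q_E = 70.75 − 0.25q_A.
The game is symmetric, so in equilibrium q_A = q_E: the reaction function gives 1.25q_E = 70.75, hence q_E = 56.6.
P_E = 309 − 2·56.6 − 56.6 = 139.2.

139.2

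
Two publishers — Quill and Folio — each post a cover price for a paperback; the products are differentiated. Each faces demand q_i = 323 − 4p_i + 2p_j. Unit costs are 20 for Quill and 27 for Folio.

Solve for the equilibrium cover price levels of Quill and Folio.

68.1, 70.9

Quill's profit: π = (p_{Quill} − 20)(323 − 4p_{Quill} + 2p_{Folio}).
∂π/∂p_{Quill} = 403 − 8p_{Quill} + 2p_{Folio} = 0 ⇒ p_{Quill} = 50.375 + 0.25p_{Folio}.
Similarly p_{Folio} = 53.875 + 0.25p_{Quill}.
Plugging p_{Folio} into Quill's best response: p_{Quill} = 50.375 + 0.25(53.875 + 0.25p_{Quill}) ⇒ 0.9375p_{Quill} = 2043/32, so p_{Quill} = 68.1.
Then p_{Folio} = 53.875 + 0.25·68.1 = 70.9.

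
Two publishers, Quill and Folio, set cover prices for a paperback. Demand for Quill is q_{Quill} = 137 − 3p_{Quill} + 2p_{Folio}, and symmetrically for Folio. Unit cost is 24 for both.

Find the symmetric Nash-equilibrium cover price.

52.25

Quill's profit: π = (p_{Quill} − 24)(137 − 3p_{Quill} + 2p_{Folio}).
∂π/∂p_{Quill} = 209 − 6p_{Quill} + 2p_{Folio} = 0 ⇒ p_{Quill} = 209/6 + (1/3)p_{Folio}.
By symmetry p_{Folio} = p_{Quill}; substituting into the reaction function, (2/3)p_{Quill} = 209/6 and p_{Quill} = 52.25.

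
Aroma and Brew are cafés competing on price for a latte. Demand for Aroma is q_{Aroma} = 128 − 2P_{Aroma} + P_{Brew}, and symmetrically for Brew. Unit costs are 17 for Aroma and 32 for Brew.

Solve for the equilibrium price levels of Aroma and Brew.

56, 62

Aroma's profit: π = (P_{Aroma} − 17)(128 − 2P_{Aroma} + P_{Brew}).
∂π/∂P_{Aroma} = 162 − 4P_{Aroma} + P_{Brew} = 0 ⇒ P_{Aroma} = 40.5 + 0.25P_{Brew}.
Similarly P_{Brew} = 48 + 0.25P_{Aroma}.
Substituting the second reaction function into the first: P_{Aroma} = 40.5 + 0.25(48 + 0.25P_{Aroma}), which gives 0.9375P_{Aroma} = 52.5 ⇒ P_{Aroma} = 56.
Then P_{Brew} = 48 + 0.25·56 = 62.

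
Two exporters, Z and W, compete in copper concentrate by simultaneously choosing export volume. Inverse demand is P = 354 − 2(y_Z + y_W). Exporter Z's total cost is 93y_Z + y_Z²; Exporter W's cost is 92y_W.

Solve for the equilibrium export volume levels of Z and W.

26, 52.5

Exporter Z's profit: π = y_Z(354 − 2(y_Z + y_W)) − 93y_Z − y_Z².
∂π/∂y_Z = 261 − 6y_Z − 2y_W = 0, so y_Z = 43.5 − (1/3)y_W.
For W: ∂π/∂y_W = 262 − 4y_W − 2y_Z = 0 ⇒ y_W = 65.5 − 0.5y_Z.
Solving the two reaction functions simultaneously: (1 − (−1/3)(−0.5))y_Z = 43.5 − (1/3)·65.5, so (5/6)y_Z = 65/3 and y_Z = 26.
Then y_W = 65.5 − 0.5·26 = 52.5.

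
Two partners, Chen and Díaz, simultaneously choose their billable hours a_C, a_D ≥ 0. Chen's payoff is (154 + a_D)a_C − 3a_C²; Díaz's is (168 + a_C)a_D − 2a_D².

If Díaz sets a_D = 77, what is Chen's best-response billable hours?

Expanding Chen's payoff: 154a_C + a_Da_C − 3a_C².
∂π/∂a_C = 154 + a_D − 6a_C = 0, so a_C = 77/3 + (1/6)a_D.
At a_D = 77: a_C = 77/3 + (1/6)·77 = 38.5.

38.5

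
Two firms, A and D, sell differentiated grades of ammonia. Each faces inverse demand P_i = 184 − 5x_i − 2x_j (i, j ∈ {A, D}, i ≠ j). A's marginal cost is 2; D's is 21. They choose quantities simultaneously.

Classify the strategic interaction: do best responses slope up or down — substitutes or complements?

Firm A's profit: π = x_A(184 − 5x_A − 2x_D) − 2x_A.
∂π/∂x_A = 182 − 10x_A − 2x_D = 0 ⇒ x_A = 18.2 − 0.2x_D.
The best-response slope dx_A/dx_D = −0.2 < 0: the reaction function is downward-sloping, so the choices are strategic substitutes.

strategic substitutes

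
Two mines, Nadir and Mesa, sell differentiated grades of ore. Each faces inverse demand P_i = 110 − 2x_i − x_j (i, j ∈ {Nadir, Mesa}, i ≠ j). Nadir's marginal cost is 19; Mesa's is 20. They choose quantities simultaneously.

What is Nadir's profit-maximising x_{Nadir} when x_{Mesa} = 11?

Mine Nadir's profit: π = x_{Nadir}(110 − 2x_{Nadir} − x_{Mesa}) − 19x_{Nadir}.
∂π/∂x_{Nadir} = 91 − 4x_{Nadir} − x_{Mesa} = 0 ⇒ x_{Nadir} = 22.75 − 0.25x_{Mesa}.
At x_{Mesa} = 11: x_{Nadir} = 22.75 − 0.25·11 = 20.

20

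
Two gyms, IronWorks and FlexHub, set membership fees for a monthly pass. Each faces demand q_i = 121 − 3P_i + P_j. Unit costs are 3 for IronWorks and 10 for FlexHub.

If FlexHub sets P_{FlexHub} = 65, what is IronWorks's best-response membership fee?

IronWorks's profit: π = (P_{IronWorks} − 3)(121 − 3P_{IronWorks} + P_{FlexHub}).
∂π/∂P_{IronWorks} = 130 − 6P_{IronWorks} + P_{FlexHub} = 0 ⇒ P_{IronWorks} = 65/3 + (1/6)P_{FlexHub}.
At P_{FlexHub} = 65: P_{IronWorks} = 65/3 + (1/6)·65 = 32.5.

32.5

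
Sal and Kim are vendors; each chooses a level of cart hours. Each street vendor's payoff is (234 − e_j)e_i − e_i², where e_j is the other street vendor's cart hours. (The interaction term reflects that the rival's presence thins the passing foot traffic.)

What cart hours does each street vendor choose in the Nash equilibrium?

78

Sal's payoff is (234 − e_K)e_S − e_S².
∂π/∂e_S = 234 − e_K − 2e_S = 0, so e_S = 117 − 0.5e_K.
Setting e_S = e_K in the reaction function: e_S = 117 − 0.5e_S, so e_S = 117 / 1.5 = 78.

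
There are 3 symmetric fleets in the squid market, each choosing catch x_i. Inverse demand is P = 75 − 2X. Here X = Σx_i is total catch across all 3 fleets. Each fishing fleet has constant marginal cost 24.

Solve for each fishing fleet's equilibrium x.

A representative fishing fleet's profit is π_i = x_i(75 − 2X) − 24x_i, with X = x_i + Σ_{j≠i} x_j.
First-order condition: 51 − 4x_i − 2Σ_{j≠i} x_j = 0.
In a symmetric equilibrium every fishing fleet chooses the same x, so Σ_{j≠i} x_j = 2x. The condition becomes 51 − 8x = 0, giving x = 51/8 = 6.375.

6.375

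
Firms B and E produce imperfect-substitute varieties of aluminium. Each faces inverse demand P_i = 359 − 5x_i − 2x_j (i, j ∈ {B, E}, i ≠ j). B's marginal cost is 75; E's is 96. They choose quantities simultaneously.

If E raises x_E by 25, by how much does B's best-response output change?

-5

Firm B's profit: π = x_B(359 − 5x_B − 2x_E) − 75x_B.
∂π/∂x_B = 284 − 10x_B − 2x_E = 0 ⇒ x_B = 28.4 − 0.2x_E.
The reaction-function slope is −0.2, so a 25-unit rise in x_E moves x_B by −0.2 × 25 = −5. B's best response falls — the actions are strategic substitutes.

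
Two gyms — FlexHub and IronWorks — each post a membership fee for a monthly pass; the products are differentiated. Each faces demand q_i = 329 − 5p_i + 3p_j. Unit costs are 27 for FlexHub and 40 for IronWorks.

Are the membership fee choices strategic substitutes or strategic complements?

strategic complements

FlexHub's profit: π = (p_{FlexHub} − 27)(329 − 5p_{FlexHub} + 3p_{IronWorks}).
∂π/∂p_{FlexHub} = 464 − 10p_{FlexHub} + 3p_{IronWorks} = 0 ⇒ p_{FlexHub} = 46.4 + 0.3p_{IronWorks}.
The best-response slope dp_{FlexHub}/dp_{IronWorks} = 0.3 > 0: the reaction function is upward-sloping, so the choices are strategic complements.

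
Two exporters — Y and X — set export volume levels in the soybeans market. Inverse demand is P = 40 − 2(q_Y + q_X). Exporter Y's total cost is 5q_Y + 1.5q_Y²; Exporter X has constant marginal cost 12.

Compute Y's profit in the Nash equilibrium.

Exporter Y's profit: π = q_Y(40 − 2(q_Y + q_X)) − 5q_Y − 1.5q_Y².
∂π/∂q_Y = 35 − 7q_Y − 2q_X = 0, so q_Y = 5 − (2/7)q_X.
For X: ∂π/∂q_X = 28 − 4q_X − 2q_Y = 0 ⇒ q_X = 7 − 0.5q_Y.
Solving the two reaction functions simultaneously: (1 − (−2/7)(−0.5))q_Y = 5 − (2/7)·7, so (6/7)q_Y = 3 and q_Y = 3.5.
Then q_X = 7 − 0.5·3.5 = 5.25.
Price P = 40 − 2·8.75 = 22.5.
Y's profit: (22.5 − 5)·3.5 − 1.5(3.5)² = 42.875.

42.875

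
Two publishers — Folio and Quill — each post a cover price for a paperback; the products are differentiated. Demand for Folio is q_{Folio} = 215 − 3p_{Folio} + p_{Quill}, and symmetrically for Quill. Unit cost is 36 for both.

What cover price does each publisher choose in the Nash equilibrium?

Folio's profit: π = (p_{Folio} − 36)(215 − 3p_{Folio} + p_{Quill}).
∂π/∂p_{Folio} = 323 − 6p_{Folio} + p_{Quill} = 0 ⇒ p_{Folio} = 323/6 + (1/6)p_{Quill}.
The game is symmetric, so in equilibrium p_{Quill} = p_{Folio}: the reaction function gives (5/6)p_{Folio} = 323/6, hence p_{Folio} = 64.6.

64.6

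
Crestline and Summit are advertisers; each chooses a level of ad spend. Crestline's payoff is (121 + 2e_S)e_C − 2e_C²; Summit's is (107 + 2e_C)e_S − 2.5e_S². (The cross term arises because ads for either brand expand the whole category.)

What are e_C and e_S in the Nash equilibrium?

Expanding Crestline's payoff: 121e_C + 2e_Se_C − 2e_C².
∂π/∂e_C = 121 + 2e_S − 4e_C = 0, so e_C = 30.25 + 0.5e_S.
Likewise for Summit: e_S = 21.4 + 0.4e_C.
Solving the two reaction functions simultaneously: (1 − (0.5)(0.4))e_C = 30.25 + 0.5·21.4, so 0.8e_C = 40.95 and e_C = 51.1875.
Then e_S = 21.4 + 0.4·51.1875 = 41.875.

51.1875, 41.875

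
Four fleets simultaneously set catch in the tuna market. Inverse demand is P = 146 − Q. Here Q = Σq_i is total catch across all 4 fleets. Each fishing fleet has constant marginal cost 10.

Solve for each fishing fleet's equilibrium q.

A representative fishing fleet's profit is π_i = q_i(146 − Q) − 10q_i, with Q = q_i + Σ_{j≠i} q_j.
First-order condition: 136 − 2q_i − Σ_{j≠i} q_j = 0.
In a symmetric equilibrium every fishing fleet chooses the same q, so Σ_{j≠i} q_j = 3q. The condition becomes 136 − 5q = 0, giving q = 136/5 = 27.2.

27.2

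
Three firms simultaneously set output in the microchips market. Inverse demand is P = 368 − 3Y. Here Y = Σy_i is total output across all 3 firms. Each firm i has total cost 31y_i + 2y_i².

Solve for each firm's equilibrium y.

21.0625

A representative firm's profit is π_i = y_i(368 − 3Y) − 31y_i − 2y_i², with Y = y_i + Σ_{j≠i} y_j.
First-order condition: 337 − 10y_i − 3Σ_{j≠i} y_j = 0.
Imposing symmetry (y_j = y for all j) turns Σ_{j≠i} y_j into 2y, so 337 = 16y and y = 21.0625.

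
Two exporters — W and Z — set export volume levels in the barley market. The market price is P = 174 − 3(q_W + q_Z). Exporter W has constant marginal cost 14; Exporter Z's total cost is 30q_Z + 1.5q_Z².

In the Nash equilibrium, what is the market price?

81.2

Exporter W's profit: π = q_W(174 − 3(q_W + q_Z)) − 14q_W.
∂π/∂q_W = 160 − 6q_W − 3q_Z = 0, so q_W = 80/3 − 0.5q_Z.
For Z: ∂π/∂q_Z = 144 − 9q_Z − 3q_W = 0 ⇒ q_Z = 16 − (1/3)q_W.
Plugging q_Z into W's best response: q_W = 80/3 − 0.5(16 − (1/3)q_W) ⇒ (5/6)q_W = 56/3, so q_W = 22.4.
Then q_Z = 16 − (1/3)·22.4 = 128/15.
Equilibrium price: P = 174 − 3·(464/15) = 81.2.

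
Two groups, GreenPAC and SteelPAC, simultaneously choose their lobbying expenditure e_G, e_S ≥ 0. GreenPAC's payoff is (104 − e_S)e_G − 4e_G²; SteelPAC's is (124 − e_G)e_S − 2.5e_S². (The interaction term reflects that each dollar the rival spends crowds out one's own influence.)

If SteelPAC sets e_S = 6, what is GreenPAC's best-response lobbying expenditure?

12.25

Expanding GreenPAC's payoff: 104e_G − e_Se_G − 4e_G².
∂π/∂e_G = 104 − e_S − 8e_G = 0, so e_G = 13 − 0.125e_S.
At e_S = 6: e_G = 13 − 0.125·6 = 12.25.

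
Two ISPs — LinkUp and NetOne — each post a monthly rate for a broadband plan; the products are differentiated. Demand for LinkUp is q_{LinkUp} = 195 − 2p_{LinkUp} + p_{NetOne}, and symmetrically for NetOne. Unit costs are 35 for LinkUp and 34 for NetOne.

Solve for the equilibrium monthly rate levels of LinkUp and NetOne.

LinkUp's profit: π = (p_{LinkUp} − 35)(195 − 2p_{LinkUp} + p_{NetOne}).
∂π/∂p_{LinkUp} = 265 − 4p_{LinkUp} + p_{NetOne} = 0 ⇒ p_{LinkUp} = 66.25 + 0.25p_{NetOne}.
Similarly p_{NetOne} = 65.75 + 0.25p_{LinkUp}.
Substituting the second reaction function into the first: p_{LinkUp} = 66.25 + 0.25(65.75 + 0.25p_{LinkUp}), which gives 0.9375p_{LinkUp} = 82.6875 ⇒ p_{LinkUp} = 88.2.
Then p_{NetOne} = 65.75 + 0.25·88.2 = 87.8.

88.2, 87.8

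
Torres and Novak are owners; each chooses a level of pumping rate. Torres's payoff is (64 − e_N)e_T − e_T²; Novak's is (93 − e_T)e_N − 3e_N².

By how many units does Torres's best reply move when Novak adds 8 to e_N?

-4

Expanding Torres's payoff: 64e_T − e_Ne_T − e_T².
∂π/∂e_T = 64 − e_N − 2e_T = 0, so e_T = 32 − 0.5e_N.
The reaction-function slope is −0.5, so an 8-unit rise in e_N moves e_T by −0.5 × 8 = −4. Torres's best response falls — the actions are strategic substitutes.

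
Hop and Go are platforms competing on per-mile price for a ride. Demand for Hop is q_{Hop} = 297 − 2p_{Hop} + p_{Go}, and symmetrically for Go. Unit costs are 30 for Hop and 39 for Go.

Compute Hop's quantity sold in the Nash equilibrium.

180.4

Hop's profit: π = (p_{Hop} − 30)(297 − 2p_{Hop} + p_{Go}).
∂π/∂p_{Hop} = 357 − 4p_{Hop} + p_{Go} = 0 ⇒ p_{Hop} = 89.25 + 0.25p_{Go}.
Similarly p_{Go} = 93.75 + 0.25p_{Hop}.
Solving the two reaction functions simultaneously: (1 − (0.25)(0.25))p_{Hop} = 89.25 + 0.25·93.75, so 0.9375p_{Hop} = 112.6875 and p_{Hop} = 120.2.
Then p_{Go} = 93.75 + 0.25·120.2 = 123.8.
q_{Hop} = 297 − 2·120.2 + 123.8 = 180.4.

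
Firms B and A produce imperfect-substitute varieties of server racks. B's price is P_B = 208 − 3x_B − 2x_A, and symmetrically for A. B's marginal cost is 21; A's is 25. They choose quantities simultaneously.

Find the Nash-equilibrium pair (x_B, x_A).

23.625, 22.625

Firm B's profit: π = x_B(208 − 3x_B − 2x_A) − 21x_B.
∂π/∂x_B = 187 − 6x_B − 2x_A = 0 ⇒ x_B = 187/6 − (1/3)x_A.
Similarly x_A = 30.5 − (1/3)x_B.
Substituting the second reaction function into the first: x_B = 187/6 − (1/3)(30.5 − (1/3)x_B), which gives (8/9)x_B = 21 ⇒ x_B = 23.625.
Then x_A = 30.5 − (1/3)·23.625 = 22.625.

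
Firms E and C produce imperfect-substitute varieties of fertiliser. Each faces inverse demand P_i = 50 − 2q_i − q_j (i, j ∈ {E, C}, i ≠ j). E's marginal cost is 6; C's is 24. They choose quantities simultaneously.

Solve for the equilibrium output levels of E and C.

Firm E's profit: π = q_E(50 − 2q_E − q_C) − 6q_E.
∂π/∂q_E = 44 − 4q_E − q_C = 0 ⇒ q_E = 11 − 0.25q_C.
Similarly q_C = 6.5 − 0.25q_E.
Substituting the second reaction function into the first: q_E = 11 − 0.25(6.5 − 0.25q_E), which gives 0.9375q_E = 9.375 ⇒ q_E = 10.
Then q_C = 6.5 − 0.25·10 = 4.

10, 4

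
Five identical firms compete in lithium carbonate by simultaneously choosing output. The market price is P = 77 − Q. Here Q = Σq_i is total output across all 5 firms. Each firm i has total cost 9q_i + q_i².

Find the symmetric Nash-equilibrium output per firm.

8.5

A representative firm's profit is π_i = q_i(77 − Q) − 9q_i − q_i², with Q = q_i + Σ_{j≠i} q_j.
First-order condition: 68 − 4q_i − Σ_{j≠i} q_j = 0.
With identical firms, set every q_j = q: then 68 − 4q − 4q = 0, i.e. q = 68/8 = 8.5.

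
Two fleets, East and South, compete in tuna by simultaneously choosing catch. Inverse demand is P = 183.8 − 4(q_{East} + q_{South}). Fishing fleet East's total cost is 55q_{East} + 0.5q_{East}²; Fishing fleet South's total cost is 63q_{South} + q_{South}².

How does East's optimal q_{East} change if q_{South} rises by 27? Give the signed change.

Fishing fleet East's profit: π = q_{East}(183.8 − 4(q_{East} + q_{South})) − 55q_{East} − 0.5q_{East}².
∂π/∂q_{East} = 128.8 − 9q_{East} − 4q_{South} = 0, so q_{East} = 644/45 − (4/9)q_{South}.
The reaction-function slope is −4/9, so a 27-unit rise in q_{South} moves q_{East} by −4/9 × 27 = −12. East's best response falls — the actions are strategic substitutes.

-12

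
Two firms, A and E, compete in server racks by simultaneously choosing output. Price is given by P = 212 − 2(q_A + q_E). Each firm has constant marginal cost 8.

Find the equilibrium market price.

Firm A's profit: π = q_A(212 − 2(q_A + q_E)) − 8q_A.
∂π/∂q_A = 204 − 4q_A − 2q_E = 0, so q_A = 51 − 0.5q_E.
By symmetry q_E = q_A; substituting into the reaction function, 1.5q_A = 51 and q_A = 34.
Equilibrium price: P = 212 − 2·68 = 76.

76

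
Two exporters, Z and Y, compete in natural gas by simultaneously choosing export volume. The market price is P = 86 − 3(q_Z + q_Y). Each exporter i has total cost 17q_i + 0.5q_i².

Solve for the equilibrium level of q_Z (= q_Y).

6.9

Exporter Z's profit: π = q_Z(86 − 3(q_Z + q_Y)) − 17q_Z − 0.5q_Z².
∂π/∂q_Z = 69 − 7q_Z − 3q_Y = 0, so q_Z = 69/7 − (3/7)q_Y.
Setting q_Z = q_Y in the reaction function: q_Z = 69/7 − (3/7)q_Z, so q_Z = (69/7) / (10/7) = 6.9.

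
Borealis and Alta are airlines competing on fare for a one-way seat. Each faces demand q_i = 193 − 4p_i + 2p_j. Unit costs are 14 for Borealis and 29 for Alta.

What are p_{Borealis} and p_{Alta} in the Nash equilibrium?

Borealis's profit: π = (p_{Borealis} − 14)(193 − 4p_{Borealis} + 2p_{Alta}).
∂π/∂p_{Borealis} = 249 − 8p_{Borealis} + 2p_{Alta} = 0 ⇒ p_{Borealis} = 31.125 + 0.25p_{Alta}.
Similarly p_{Alta} = 38.625 + 0.25p_{Borealis}.
Solving the two reaction functions simultaneously: (1 − (0.25)(0.25))p_{Borealis} = 31.125 + 0.25·38.625, so 0.9375p_{Borealis} = 1305/32 and p_{Borealis} = 43.5.
Then p_{Alta} = 38.625 + 0.25·43.5 = 49.5.

43.5, 49.5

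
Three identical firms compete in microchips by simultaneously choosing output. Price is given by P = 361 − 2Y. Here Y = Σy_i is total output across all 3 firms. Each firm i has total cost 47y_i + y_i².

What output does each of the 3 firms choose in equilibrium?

A representative firm's profit is π_i = y_i(361 − 2Y) − 47y_i − y_i², with Y = y_i + Σ_{j≠i} y_j.
First-order condition: 314 − 6y_i − 2Σ_{j≠i} y_j = 0.
In a symmetric equilibrium every firm chooses the same y, so Σ_{j≠i} y_j = 2y. The condition becomes 314 − 10y = 0, giving y = 314/10 = 31.4.

31.4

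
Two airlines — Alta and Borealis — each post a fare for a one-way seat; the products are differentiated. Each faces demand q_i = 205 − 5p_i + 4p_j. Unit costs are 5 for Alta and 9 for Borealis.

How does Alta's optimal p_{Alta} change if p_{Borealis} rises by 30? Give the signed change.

Alta's profit: π = (p_{Alta} − 5)(205 − 5p_{Alta} + 4p_{Borealis}).
∂π/∂p_{Alta} = 230 − 10p_{Alta} + 4p_{Borealis} = 0 ⇒ p_{Alta} = 23 + 0.4p_{Borealis}.
The reaction-function slope is 0.4, so a 30-unit rise in p_{Borealis} moves p_{Alta} by 0.4 × 30 = 12. Alta's best response rises — the actions are strategic complements.

12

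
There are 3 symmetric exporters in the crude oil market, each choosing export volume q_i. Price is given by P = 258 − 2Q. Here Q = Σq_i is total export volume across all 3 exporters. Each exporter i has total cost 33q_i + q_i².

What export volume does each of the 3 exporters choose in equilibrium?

22.5

A representative exporter's profit is π_i = q_i(258 − 2Q) − 33q_i − q_i², with Q = q_i + Σ_{j≠i} q_j.
First-order condition: 225 − 6q_i − 2Σ_{j≠i} q_j = 0.
Imposing symmetry (q_j = q for all j) turns Σ_{j≠i} q_j into 2q, so 225 = 10q and q = 22.5.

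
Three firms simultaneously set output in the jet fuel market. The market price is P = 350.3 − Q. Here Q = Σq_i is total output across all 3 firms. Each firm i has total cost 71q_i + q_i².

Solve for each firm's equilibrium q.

A representative firm's profit is π_i = q_i(350.3 − Q) − 71q_i − q_i², with Q = q_i + Σ_{j≠i} q_j.
First-order condition: 279.3 − 4q_i − Σ_{j≠i} q_j = 0.
Imposing symmetry (q_j = q for all j) turns Σ_{j≠i} q_j into 2q, so 279.3 = 6q and q = 46.55.

46.55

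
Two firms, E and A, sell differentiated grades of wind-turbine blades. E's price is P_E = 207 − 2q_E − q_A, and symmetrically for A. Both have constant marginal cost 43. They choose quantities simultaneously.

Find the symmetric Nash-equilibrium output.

Firm E's profit: π = q_E(207 − 2q_E − q_A) − 43q_E.
∂π/∂q_E = 164 − 4q_E − q_A = 0 ⇒ q_E = 41 − 0.25q_A.
Setting q_E = q_A in the reaction function: q_E = 41 − 0.25q_E, so q_E = 41 / 1.25 = 32.8.

32.8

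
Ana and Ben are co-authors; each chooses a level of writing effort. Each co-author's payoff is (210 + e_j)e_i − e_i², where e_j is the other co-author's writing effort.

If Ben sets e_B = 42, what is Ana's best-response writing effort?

Ana's payoff is (210 + e_B)e_A − e_A².
∂π/∂e_A = 210 + e_B − 2e_A = 0, so e_A = 105 + 0.5e_B.
At e_B = 42: e_A = 105 + 0.5·42 = 126.

126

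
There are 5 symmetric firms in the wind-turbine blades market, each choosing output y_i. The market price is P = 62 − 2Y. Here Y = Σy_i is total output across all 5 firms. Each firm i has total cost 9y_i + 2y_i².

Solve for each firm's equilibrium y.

A representative firm's profit is π_i = y_i(62 − 2Y) − 9y_i − 2y_i², with Y = y_i + Σ_{j≠i} y_j.
First-order condition: 53 − 8y_i − 2Σ_{j≠i} y_j = 0.
In a symmetric equilibrium every firm chooses the same y, so Σ_{j≠i} y_j = 4y. The condition becomes 53 − 16y = 0, giving y = 53/16 = 3.3125.

3.3125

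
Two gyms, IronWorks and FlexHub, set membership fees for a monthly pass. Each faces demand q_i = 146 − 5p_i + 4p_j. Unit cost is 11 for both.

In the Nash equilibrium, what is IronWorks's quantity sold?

IronWorks's profit: π = (p_{IronWorks} − 11)(146 − 5p_{IronWorks} + 4p_{FlexHub}).
∂π/∂p_{IronWorks} = 201 − 10p_{IronWorks} + 4p_{FlexHub} = 0 ⇒ p_{IronWorks} = 20.1 + 0.4p_{FlexHub}.
The game is symmetric, so in equilibrium p_{FlexHub} = p_{IronWorks}: the reaction function gives 0.6p_{IronWorks} = 20.1, hence p_{IronWorks} = 33.5.
q_{IronWorks} = 146 − 5·33.5 + 4·33.5 = 112.5.

112.5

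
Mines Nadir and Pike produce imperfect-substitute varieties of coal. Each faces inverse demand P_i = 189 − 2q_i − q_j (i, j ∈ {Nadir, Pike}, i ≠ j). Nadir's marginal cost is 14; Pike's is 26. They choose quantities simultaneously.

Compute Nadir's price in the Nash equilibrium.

85.6

Mine Nadir's profit: π = q_{Nadir}(189 − 2q_{Nadir} − q_{Pike}) − 14q_{Nadir}.
∂π/∂q_{Nadir} = 175 − 4q_{Nadir} − q_{Pike} = 0 ⇒ q_{Nadir} = 43.75 − 0.25q_{Pike}.
Similarly q_{Pike} = 40.75 − 0.25q_{Nadir}.
Substituting the second reaction function into the first: q_{Nadir} = 43.75 − 0.25(40.75 − 0.25q_{Nadir}), which gives 0.9375q_{Nadir} = 33.5625 ⇒ q_{Nadir} = 35.8.
Then q_{Pike} = 40.75 − 0.25·35.8 = 31.8.
P_{Nadir} = 189 − 2·35.8 − 31.8 = 85.6.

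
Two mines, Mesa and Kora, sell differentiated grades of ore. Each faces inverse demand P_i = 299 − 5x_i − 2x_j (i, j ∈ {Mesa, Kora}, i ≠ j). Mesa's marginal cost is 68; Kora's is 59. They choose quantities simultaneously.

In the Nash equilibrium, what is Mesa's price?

163.3125

Mine Mesa's profit: π = x_{Mesa}(299 − 5x_{Mesa} − 2x_{Kora}) − 68x_{Mesa}.
∂π/∂x_{Mesa} = 231 − 10x_{Mesa} − 2x_{Kora} = 0 ⇒ x_{Mesa} = 23.1 − 0.2x_{Kora}.
Similarly x_{Kora} = 24 − 0.2x_{Mesa}.
Solving the two reaction functions simultaneously: (1 − (−0.2)(−0.2))x_{Mesa} = 23.1 − 0.2·24, so 0.96x_{Mesa} = 18.3 and x_{Mesa} = 19.0625.
Then x_{Kora} = 24 − 0.2·19.0625 = 20.1875.
P_{Mesa} = 299 − 5·19.0625 − 2·20.1875 = 163.3125.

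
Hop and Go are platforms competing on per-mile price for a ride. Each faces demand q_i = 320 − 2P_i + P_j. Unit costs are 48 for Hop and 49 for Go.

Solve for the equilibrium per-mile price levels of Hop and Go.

138.8, 139.2

Hop's profit: π = (P_{Hop} − 48)(320 − 2P_{Hop} + P_{Go}).
∂π/∂P_{Hop} = 416 − 4P_{Hop} + P_{Go} = 0 ⇒ P_{Hop} = 104 + 0.25P_{Go}.
Similarly P_{Go} = 104.5 + 0.25P_{Hop}.
Solving the two reaction functions simultaneously: (1 − (0.25)(0.25))P_{Hop} = 104 + 0.25·104.5, so 0.9375P_{Hop} = 130.125 and P_{Hop} = 138.8.
Then P_{Go} = 104.5 + 0.25·138.8 = 139.2.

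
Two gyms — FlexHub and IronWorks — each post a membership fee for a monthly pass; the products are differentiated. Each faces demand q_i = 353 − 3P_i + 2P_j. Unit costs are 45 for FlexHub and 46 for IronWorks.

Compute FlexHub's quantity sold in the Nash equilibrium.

FlexHub's profit: π = (P_{FlexHub} − 45)(353 − 3P_{FlexHub} + 2P_{IronWorks}).
∂π/∂P_{FlexHub} = 488 − 6P_{FlexHub} + 2P_{IronWorks} = 0 ⇒ P_{FlexHub} = 244/3 + (1/3)P_{IronWorks}.
Similarly P_{IronWorks} = 491/6 + (1/3)P_{FlexHub}.
Plugging P_{IronWorks} into FlexHub's best response: P_{FlexHub} = 244/3 + (1/3)(491/6 + (1/3)P_{FlexHub}) ⇒ (8/9)P_{FlexHub} = 1955/18, so P_{FlexHub} = 122.1875.
Then P_{IronWorks} = 491/6 + (1/3)·122.1875 = 122.5625.
q_{FlexHub} = 353 − 3·122.1875 + 2·122.5625 = 231.5625.

231.5625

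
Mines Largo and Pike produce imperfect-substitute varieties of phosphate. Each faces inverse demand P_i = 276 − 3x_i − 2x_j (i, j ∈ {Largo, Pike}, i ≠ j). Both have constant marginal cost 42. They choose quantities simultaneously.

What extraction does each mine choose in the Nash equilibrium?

29.25

Mine Largo's profit: π = x_{Largo}(276 − 3x_{Largo} − 2x_{Pike}) − 42x_{Largo}.
∂π/∂x_{Largo} = 234 − 6x_{Largo} − 2x_{Pike} = 0 ⇒ x_{Largo} = 39 − (1/3)x_{Pike}.
Setting x_{Largo} = x_{Pike} in the reaction function: x_{Largo} = 39 − (1/3)x_{Largo}, so x_{Largo} = 39 / (4/3) = 29.25.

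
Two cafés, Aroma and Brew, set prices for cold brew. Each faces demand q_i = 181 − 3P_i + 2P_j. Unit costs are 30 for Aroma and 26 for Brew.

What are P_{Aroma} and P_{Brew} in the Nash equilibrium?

67, 65.5

Aroma's profit: π = (P_{Aroma} − 30)(181 − 3P_{Aroma} + 2P_{Brew}).
∂π/∂P_{Aroma} = 271 − 6P_{Aroma} + 2P_{Brew} = 0 ⇒ P_{Aroma} = 271/6 + (1/3)P_{Brew}.
Similarly P_{Brew} = 259/6 + (1/3)P_{Aroma}.
Solving the two reaction functions simultaneously: (1 − (1/3)(1/3))P_{Aroma} = 271/6 + (1/3)·(259/6), so (8/9)P_{Aroma} = 536/9 and P_{Aroma} = 67.
Then P_{Brew} = 259/6 + (1/3)·67 = 65.5.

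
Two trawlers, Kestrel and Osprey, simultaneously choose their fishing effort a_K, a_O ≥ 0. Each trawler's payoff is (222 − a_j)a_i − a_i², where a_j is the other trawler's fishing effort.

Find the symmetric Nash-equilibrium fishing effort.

74

Kestrel's payoff is (222 − a_O)a_K − a_K².
∂π/∂a_K = 222 − a_O − 2a_K = 0, so a_K = 111 − 0.5a_O.
Setting a_K = a_O in the reaction function: a_K = 111 − 0.5a_K, so a_K = 111 / 1.5 = 74.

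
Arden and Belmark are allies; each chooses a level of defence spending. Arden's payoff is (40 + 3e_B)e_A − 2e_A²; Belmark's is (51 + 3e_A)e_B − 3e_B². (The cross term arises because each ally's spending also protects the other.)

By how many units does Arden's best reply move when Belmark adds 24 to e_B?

18

Expanding Arden's payoff: 40e_A + 3e_Be_A − 2e_A².
∂π/∂e_A = 40 + 3e_B − 4e_A = 0, so e_A = 10 + 0.75e_B.
The reaction-function slope is 0.75, so a 24-unit rise in e_B moves e_A by 0.75 × 24 = 18. Arden's best response rises — the actions are strategic complements.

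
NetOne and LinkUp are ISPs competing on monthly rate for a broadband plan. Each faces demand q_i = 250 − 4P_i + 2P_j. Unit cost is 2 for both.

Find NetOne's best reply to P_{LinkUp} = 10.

34.75

NetOne's profit: π = (P_{NetOne} − 2)(250 − 4P_{NetOne} + 2P_{LinkUp}).
∂π/∂P_{NetOne} = 258 − 8P_{NetOne} + 2P_{LinkUp} = 0 ⇒ P_{NetOne} = 32.25 + 0.25P_{LinkUp}.
At P_{LinkUp} = 10: P_{NetOne} = 32.25 + 0.25·10 = 34.75.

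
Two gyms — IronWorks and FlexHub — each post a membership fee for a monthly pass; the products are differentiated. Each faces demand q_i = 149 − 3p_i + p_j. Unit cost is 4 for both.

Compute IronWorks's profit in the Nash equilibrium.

2385.72

IronWorks's profit: π = (p_{IronWorks} − 4)(149 − 3p_{IronWorks} + p_{FlexHub}).
∂π/∂p_{IronWorks} = 161 − 6p_{IronWorks} + p_{FlexHub} = 0 ⇒ p_{IronWorks} = 161/6 + (1/6)p_{FlexHub}.
The game is symmetric, so in equilibrium p_{FlexHub} = p_{IronWorks}: the reaction function gives (5/6)p_{IronWorks} = 161/6, hence p_{IronWorks} = 32.2.
q_{IronWorks} = 149 − 3·32.2 + 32.2 = 84.6.
Profit = (32.2 − 4)·84.6 = 2385.72.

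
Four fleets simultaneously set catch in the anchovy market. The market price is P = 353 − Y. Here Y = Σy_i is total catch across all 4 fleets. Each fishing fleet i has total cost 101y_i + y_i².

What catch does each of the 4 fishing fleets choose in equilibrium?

A representative fishing fleet's profit is π_i = y_i(353 − Y) − 101y_i − y_i², with Y = y_i + Σ_{j≠i} y_j.
First-order condition: 252 − 4y_i − Σ_{j≠i} y_j = 0.
In a symmetric equilibrium every fishing fleet chooses the same y, so Σ_{j≠i} y_j = 3y. The condition becomes 252 − 7y = 0, giving y = 252/7 = 36.

36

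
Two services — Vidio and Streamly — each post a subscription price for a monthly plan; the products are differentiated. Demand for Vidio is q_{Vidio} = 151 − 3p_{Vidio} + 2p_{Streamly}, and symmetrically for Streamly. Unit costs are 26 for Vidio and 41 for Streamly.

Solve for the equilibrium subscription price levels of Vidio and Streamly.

Vidio's profit: π = (p_{Vidio} − 26)(151 − 3p_{Vidio} + 2p_{Streamly}).
∂π/∂p_{Vidio} = 229 − 6p_{Vidio} + 2p_{Streamly} = 0 ⇒ p_{Vidio} = 229/6 + (1/3)p_{Streamly}.
Similarly p_{Streamly} = 137/3 + (1/3)p_{Vidio}.
Solving the two reaction functions simultaneously: (1 − (1/3)(1/3))p_{Vidio} = 229/6 + (1/3)·(137/3), so (8/9)p_{Vidio} = 961/18 and p_{Vidio} = 60.0625.
Then p_{Streamly} = 137/3 + (1/3)·60.0625 = 65.6875.

60.0625, 65.6875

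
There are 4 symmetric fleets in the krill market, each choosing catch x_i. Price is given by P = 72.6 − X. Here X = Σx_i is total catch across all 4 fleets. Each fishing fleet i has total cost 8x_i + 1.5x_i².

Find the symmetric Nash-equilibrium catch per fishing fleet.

A representative fishing fleet's profit is π_i = x_i(72.6 − X) − 8x_i − 1.5x_i², with X = x_i + Σ_{j≠i} x_j.
First-order condition: 64.6 − 5x_i − Σ_{j≠i} x_j = 0.
With identical fishing fleets, set every x_j = x: then 64.6 − 5x − 3x = 0, i.e. x = 64.6/8 = 8.075.

8.075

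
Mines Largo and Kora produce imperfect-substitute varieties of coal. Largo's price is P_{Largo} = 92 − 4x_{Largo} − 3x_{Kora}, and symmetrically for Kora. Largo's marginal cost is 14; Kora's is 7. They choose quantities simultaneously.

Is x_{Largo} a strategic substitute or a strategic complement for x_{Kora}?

strategic substitutes

Mine Largo's profit: π = x_{Largo}(92 − 4x_{Largo} − 3x_{Kora}) − 14x_{Largo}.
∂π/∂x_{Largo} = 78 − 8x_{Largo} − 3x_{Kora} = 0 ⇒ x_{Largo} = 9.75 − 0.375x_{Kora}.
The best-response slope dx_{Largo}/dx_{Kora} = −0.375 < 0: the reaction function is downward-sloping, so the choices are strategic substitutes.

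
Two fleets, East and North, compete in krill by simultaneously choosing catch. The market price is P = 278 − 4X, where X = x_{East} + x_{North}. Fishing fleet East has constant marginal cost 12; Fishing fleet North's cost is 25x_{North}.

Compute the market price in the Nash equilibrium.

Fishing fleet East's profit: π = x_{East}(278 − 4(x_{East} + x_{North})) − 12x_{East}.
∂π/∂x_{East} = 266 − 8x_{East} − 4x_{North} = 0, so x_{East} = 33.25 − 0.5x_{North}.
By the same steps for North: x_{North} = 31.625 − 0.5x_{East}.
Substituting the second reaction function into the first: x_{East} = 33.25 − 0.5(31.625 − 0.5x_{East}), which gives 0.75x_{East} = 17.4375 ⇒ x_{East} = 23.25.
Then x_{North} = 31.625 − 0.5·23.25 = 20.
Equilibrium price: P = 278 − 4·43.25 = 105.

105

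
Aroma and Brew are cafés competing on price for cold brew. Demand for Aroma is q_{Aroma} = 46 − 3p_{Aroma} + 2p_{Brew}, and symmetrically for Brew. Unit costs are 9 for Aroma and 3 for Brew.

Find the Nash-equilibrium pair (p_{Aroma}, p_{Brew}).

Aroma's profit: π = (p_{Aroma} − 9)(46 − 3p_{Aroma} + 2p_{Brew}).
∂π/∂p_{Aroma} = 73 − 6p_{Aroma} + 2p_{Brew} = 0 ⇒ p_{Aroma} = 73/6 + (1/3)p_{Brew}.
Similarly p_{Brew} = 55/6 + (1/3)p_{Aroma}.
Plugging p_{Brew} into Aroma's best response: p_{Aroma} = 73/6 + (1/3)(55/6 + (1/3)p_{Aroma}) ⇒ (8/9)p_{Aroma} = 137/9, so p_{Aroma} = 17.125.
Then p_{Brew} = 55/6 + (1/3)·17.125 = 14.875.

17.125, 14.875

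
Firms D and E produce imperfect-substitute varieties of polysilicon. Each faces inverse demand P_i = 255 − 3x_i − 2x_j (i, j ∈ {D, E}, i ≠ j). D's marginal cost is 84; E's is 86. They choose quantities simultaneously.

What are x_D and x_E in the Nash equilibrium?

Firm D's profit: π = x_D(255 − 3x_D − 2x_E) − 84x_D.
∂π/∂x_D = 171 − 6x_D − 2x_E = 0 ⇒ x_D = 28.5 − (1/3)x_E.
Similarly x_E = 169/6 − (1/3)x_D.
Solving the two reaction functions simultaneously: (1 − (−1/3)(−1/3))x_D = 28.5 − (1/3)·(169/6), so (8/9)x_D = 172/9 and x_D = 21.5.
Then x_E = 169/6 − (1/3)·21.5 = 21.

21.5, 21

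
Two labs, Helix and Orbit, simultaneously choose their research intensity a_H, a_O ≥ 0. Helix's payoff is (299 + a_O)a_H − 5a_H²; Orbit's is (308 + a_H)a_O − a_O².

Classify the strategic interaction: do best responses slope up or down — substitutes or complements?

Expanding Helix's payoff: 299a_H + a_Oa_H − 5a_H².
∂π/∂a_H = 299 + a_O − 10a_H = 0, so a_H = 29.9 + 0.1a_O.
The best-response slope da_H/da_O = 0.1 > 0: the reaction function is upward-sloping, so the choices are strategic complements.

strategic complements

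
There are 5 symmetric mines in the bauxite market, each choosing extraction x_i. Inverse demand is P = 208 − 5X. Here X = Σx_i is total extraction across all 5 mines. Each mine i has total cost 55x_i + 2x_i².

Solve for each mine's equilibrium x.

4.5

A representative mine's profit is π_i = x_i(208 − 5X) − 55x_i − 2x_i², with X = x_i + Σ_{j≠i} x_j.
First-order condition: 153 − 14x_i − 5Σ_{j≠i} x_j = 0.
Imposing symmetry (x_j = x for all j) turns Σ_{j≠i} x_j into 4x, so 153 = 34x and x = 4.5.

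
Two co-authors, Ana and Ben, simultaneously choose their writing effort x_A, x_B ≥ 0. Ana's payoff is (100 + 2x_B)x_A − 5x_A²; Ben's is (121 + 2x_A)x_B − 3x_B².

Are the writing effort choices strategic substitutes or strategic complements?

Expanding Ana's payoff: 100x_A + 2x_Bx_A − 5x_A².
∂π/∂x_A = 100 + 2x_B − 10x_A = 0, so x_A = 10 + 0.2x_B.
The best-response slope dx_A/dx_B = 0.2 > 0: the reaction function is upward-sloping, so the choices are strategic complements.

strategic complements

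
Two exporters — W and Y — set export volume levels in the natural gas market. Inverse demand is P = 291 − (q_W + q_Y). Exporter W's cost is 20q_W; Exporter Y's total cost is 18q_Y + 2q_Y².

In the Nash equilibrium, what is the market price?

143

Exporter W's profit: π = q_W(291 − (q_W + q_Y)) − 20q_W.
∂π/∂q_W = 271 − 2q_W − q_Y = 0, so q_W = 135.5 − 0.5q_Y.
For Y: ∂π/∂q_Y = 273 − 6q_Y − q_W = 0 ⇒ q_Y = 45.5 − (1/6)q_W.
Substituting the second reaction function into the first: q_W = 135.5 − 0.5(45.5 − (1/6)q_W), which gives (11/12)q_W = 112.75 ⇒ q_W = 123.
Then q_Y = 45.5 − (1/6)·123 = 25.
Equilibrium price: P = 291 − 148 = 143.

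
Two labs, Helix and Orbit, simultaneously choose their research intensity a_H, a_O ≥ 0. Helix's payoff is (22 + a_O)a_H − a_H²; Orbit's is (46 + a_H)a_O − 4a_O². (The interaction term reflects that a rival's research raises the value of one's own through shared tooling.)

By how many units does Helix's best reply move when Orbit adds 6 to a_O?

3

Expanding Helix's payoff: 22a_H + a_Oa_H − a_H².
∂π/∂a_H = 22 + a_O − 2a_H = 0, so a_H = 11 + 0.5a_O.
The reaction-function slope is 0.5, so a 6-unit rise in a_O moves a_H by 0.5 × 6 = 3. Helix's best response rises — the actions are strategic complements.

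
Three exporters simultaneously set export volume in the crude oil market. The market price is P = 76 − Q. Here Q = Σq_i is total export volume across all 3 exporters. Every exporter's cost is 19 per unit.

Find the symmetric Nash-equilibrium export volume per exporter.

14.25

A representative exporter's profit is π_i = q_i(76 − Q) − 19q_i, with Q = q_i + Σ_{j≠i} q_j.
First-order condition: 57 − 2q_i − Σ_{j≠i} q_j = 0.
In a symmetric equilibrium every exporter chooses the same q, so Σ_{j≠i} q_j = 2q. The condition becomes 57 − 4q = 0, giving q = 57/4 = 14.25.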